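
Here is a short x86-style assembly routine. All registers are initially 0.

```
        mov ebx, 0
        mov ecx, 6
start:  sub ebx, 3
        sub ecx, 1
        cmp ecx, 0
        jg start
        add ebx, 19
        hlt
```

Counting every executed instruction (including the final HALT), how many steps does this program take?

28

after mov ebx, 0: ebx=0
after mov ecx, 6: ecx=6
after sub ebx, 3: ebx=0-3=-3
after sub ecx, 1: ecx=6-1=5
cmp ecx, 0  (cmp 5,0)
jg start: taken
after sub ebx, 3: ebx=(-3)-3=-6
after sub ecx, 1: ecx=5-1=4
cmp ecx, 0  (cmp 4,0)
jg start: taken
after sub ebx, 3: ebx=(-6)-3=-9
after sub ecx, 1: ecx=4-1=3
cmp ecx, 0  (cmp 3,0)
jg start: taken
after sub ebx, 3: ebx=(-9)-3=-12
after sub ecx, 1: ecx=3-1=2
cmp ecx, 0  (cmp 2,0)
jg start: taken
after sub ebx, 3: ebx=(-12)-3=-15
after sub ecx, 1: ecx=2-1=1
cmp ecx, 0  (cmp 1,0)
jg start: taken
after sub ebx, 3: ebx=(-15)-3=-18
after sub ecx, 1: ecx=1-1=0
cmp ecx, 0  (cmp 0,0)
jg start: not taken
after add ebx, 19: ebx=(-18)+19=1
halt.
Total executed instructions: 28.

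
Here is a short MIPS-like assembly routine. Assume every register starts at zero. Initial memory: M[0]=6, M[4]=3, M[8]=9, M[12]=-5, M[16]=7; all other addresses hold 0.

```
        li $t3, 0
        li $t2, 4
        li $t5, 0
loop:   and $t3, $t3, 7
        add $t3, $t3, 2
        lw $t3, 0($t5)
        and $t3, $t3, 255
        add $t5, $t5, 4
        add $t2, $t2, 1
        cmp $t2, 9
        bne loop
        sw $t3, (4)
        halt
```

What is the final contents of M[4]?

li $t3, 0 → $t3=0
li $t2, 4 → $t2=4
li $t5, 0 → $t5=0
and $t3, $t3, 7 → $t3=0&7=0
add $t3, $t3, 2 → $t3=0+2=2
lw $t3, 0($t5) → $t3=M[0]=6
and $t3, $t3, 255 → $t3=6&255=6
add $t5, $t5, 4 → $t5=0+4=4
add $t2, $t2, 1 → $t2=4+1=5
cmp $t2, 9  (cmp 5,9)
bne loop: taken
and $t3, $t3, 7 → $t3=6&7=6
add $t3, $t3, 2 → $t3=6+2=8
lw $t3, 0($t5) → $t3=M[4]=3
and $t3, $t3, 255 → $t3=3&255=3
add $t5, $t5, 4 → $t5=4+4=8
add $t2, $t2, 1 → $t2=5+1=6
cmp $t2, 9  (cmp 6,9)
bne loop: taken
and $t3, $t3, 7 → $t3=3&7=3
add $t3, $t3, 2 → $t3=3+2=5
lw $t3, 0($t5) → $t3=M[8]=9
and $t3, $t3, 255 → $t3=9&255=9
add $t5, $t5, 4 → $t5=8+4=12
add $t2, $t2, 1 → $t2=6+1=7
cmp $t2, 9  (cmp 7,9)
bne loop: taken
and $t3, $t3, 7 → $t3=9&7=1
add $t3, $t3, 2 → $t3=1+2=3
lw $t3, 0($t5) → $t3=M[12]=-5
and $t3, $t3, 255 → $t3=(-5)&255=251
add $t5, $t5, 4 → $t5=12+4=16
add $t2, $t2, 1 → $t2=7+1=8
cmp $t2, 9  (cmp 8,9)
bne loop: taken
and $t3, $t3, 7 → $t3=251&7=3
add $t3, $t3, 2 → $t3=3+2=5
lw $t3, 0($t5) → $t3=M[16]=7
and $t3, $t3, 255 → $t3=7&255=7
add $t5, $t5, 4 → $t5=16+4=20
add $t2, $t2, 1 → $t2=8+1=9
cmp $t2, 9  (cmp 9,9)
bne loop: not taken
sw $t3, (4) → M[4]=7
halt.

7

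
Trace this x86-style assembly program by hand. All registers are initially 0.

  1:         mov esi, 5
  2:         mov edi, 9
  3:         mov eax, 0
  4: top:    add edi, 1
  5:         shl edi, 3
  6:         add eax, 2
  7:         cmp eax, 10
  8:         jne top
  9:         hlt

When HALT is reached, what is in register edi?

mov esi, 5 → esi=5
mov edi, 9 → edi=9
mov eax, 0 → eax=0
add edi, 1 → edi=9+1=10
shl edi, 3 → edi=10<<3=80
add eax, 2 → eax=0+2=2
cmp eax, 10  (cmp 2,10)
jne top: taken
add edi, 1 → edi=80+1=81
shl edi, 3 → edi=81<<3=648
add eax, 2 → eax=2+2=4
cmp eax, 10  (cmp 4,10)
jne top: taken
add edi, 1 → edi=648+1=649
shl edi, 3 → edi=649<<3=5192
add eax, 2 → eax=4+2=6
cmp eax, 10  (cmp 6,10)
jne top: taken
add edi, 1 → edi=5192+1=5193
shl edi, 3 → edi=5193<<3=41544
add eax, 2 → eax=6+2=8
cmp eax, 10  (cmp 8,10)
jne top: taken
add edi, 1 → edi=41544+1=41545
shl edi, 3 → edi=41545<<3=332360
add eax, 2 → eax=8+2=10
cmp eax, 10  (cmp 10,10)
jne top: not taken
halt.

332360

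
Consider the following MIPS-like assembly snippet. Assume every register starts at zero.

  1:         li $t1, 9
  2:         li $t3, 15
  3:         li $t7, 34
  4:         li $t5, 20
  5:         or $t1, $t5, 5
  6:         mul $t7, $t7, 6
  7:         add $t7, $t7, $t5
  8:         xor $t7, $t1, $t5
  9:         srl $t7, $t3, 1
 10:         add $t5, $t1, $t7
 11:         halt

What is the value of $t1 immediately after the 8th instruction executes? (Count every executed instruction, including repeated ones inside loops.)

li $t1, 9 → $t1=9
li $t3, 15 → $t3=15
li $t7, 34 → $t7=34
li $t5, 20 → $t5=20
or $t1, $t5, 5 → $t1=20|5=21
mul $t7, $t7, 6 → $t7=34*6=204
add $t7, $t7, $t5 → $t7=204+20=224
xor $t7, $t1, $t5 → $t7=21^20=1
After step 8: $t1 = 21.

21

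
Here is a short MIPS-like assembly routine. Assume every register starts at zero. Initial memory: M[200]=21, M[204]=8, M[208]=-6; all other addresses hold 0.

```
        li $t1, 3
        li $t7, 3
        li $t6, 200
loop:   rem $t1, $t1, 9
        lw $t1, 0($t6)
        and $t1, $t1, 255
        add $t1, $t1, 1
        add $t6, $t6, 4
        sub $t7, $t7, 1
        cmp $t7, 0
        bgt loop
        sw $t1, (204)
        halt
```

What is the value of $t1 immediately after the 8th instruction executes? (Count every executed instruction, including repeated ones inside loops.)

22

li $t1, 3 → $t1=3
li $t7, 3 → $t7=3
li $t6, 200 → $t6=200
rem $t1, $t1, 9 → $t1=3%9=3
lw $t1, 0($t6) → $t1=M[200]=21
and $t1, $t1, 255 → $t1=21&255=21
add $t1, $t1, 1 → $t1=21+1=22
add $t6, $t6, 4 → $t6=200+4=204
After step 8: $t1 = 22.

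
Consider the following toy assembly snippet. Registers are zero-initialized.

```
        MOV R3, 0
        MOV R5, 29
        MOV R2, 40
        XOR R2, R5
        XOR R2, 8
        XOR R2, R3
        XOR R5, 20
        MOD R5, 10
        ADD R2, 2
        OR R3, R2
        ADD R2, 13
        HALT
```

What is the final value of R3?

63

after MOV R3, 0: R3=0
after MOV R5, 29: R5=29
after MOV R2, 40: R2=40
after XOR R2, R5: R2=40^29=53
after XOR R2, 8: R2=53^8=61
after XOR R2, R3: R2=61^0=61
after XOR R5, 20: R5=29^20=9
after MOD R5, 10: R5=9%10=9
after ADD R2, 2: R2=61+2=63
after OR R3, R2: R3=0|63=63
after ADD R2, 13: R2=63+13=76
halt.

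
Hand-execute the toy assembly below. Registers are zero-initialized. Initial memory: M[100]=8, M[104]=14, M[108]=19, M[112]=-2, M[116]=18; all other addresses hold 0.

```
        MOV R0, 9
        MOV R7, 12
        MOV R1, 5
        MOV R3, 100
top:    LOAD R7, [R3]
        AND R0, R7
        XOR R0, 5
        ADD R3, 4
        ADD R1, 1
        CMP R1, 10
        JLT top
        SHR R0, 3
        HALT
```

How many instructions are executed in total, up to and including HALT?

after MOV R0, 9: R0=9
after MOV R7, 12: R7=12
after MOV R1, 5: R1=5
after MOV R3, 100: R3=100
after LOAD R7, [R3]: R7=M[100]=8
after AND R0, R7: R0=9&8=8
after XOR R0, 5: R0=8^5=13
after ADD R3, 4: R3=100+4=104
after ADD R1, 1: R1=5+1=6
CMP R1, 10  (cmp 6,10)
JLT top: taken
after LOAD R7, [R3]: R7=M[104]=14
after AND R0, R7: R0=13&14=12
after XOR R0, 5: R0=12^5=9
after ADD R3, 4: R3=104+4=108
after ADD R1, 1: R1=6+1=7
CMP R1, 10  (cmp 7,10)
JLT top: taken
after LOAD R7, [R3]: R7=M[108]=19
after AND R0, R7: R0=9&19=1
after XOR R0, 5: R0=1^5=4
after ADD R3, 4: R3=108+4=112
after ADD R1, 1: R1=7+1=8
CMP R1, 10  (cmp 8,10)
JLT top: taken
after LOAD R7, [R3]: R7=M[112]=-2
after AND R0, R7: R0=4&(-2)=4
after XOR R0, 5: R0=4^5=1
after ADD R3, 4: R3=112+4=116
after ADD R1, 1: R1=8+1=9
CMP R1, 10  (cmp 9,10)
JLT top: taken
after LOAD R7, [R3]: R7=M[116]=18
after AND R0, R7: R0=1&18=0
after XOR R0, 5: R0=0^5=5
after ADD R3, 4: R3=116+4=120
after ADD R1, 1: R1=9+1=10
CMP R1, 10  (cmp 10,10)
JLT top: not taken
after SHR R0, 3: R0=5>>3=0
halt.
Total executed instructions: 41.

41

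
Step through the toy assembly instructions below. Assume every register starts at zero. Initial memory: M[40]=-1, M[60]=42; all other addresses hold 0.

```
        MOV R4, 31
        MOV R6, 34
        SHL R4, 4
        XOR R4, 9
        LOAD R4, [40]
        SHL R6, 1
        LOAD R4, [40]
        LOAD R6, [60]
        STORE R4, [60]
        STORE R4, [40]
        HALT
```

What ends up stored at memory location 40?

MOV R4, 31 → R4=31
MOV R6, 34 → R6=34
SHL R4, 4 → R4=31<<4=496
XOR R4, 9 → R4=496^9=505
LOAD R4, [40] → R4=M[40]=-1
SHL R6, 1 → R6=34<<1=68
LOAD R4, [40] → R4=M[40]=-1
LOAD R6, [60] → R6=M[60]=42
STORE R4, [60] → M[60]=-1
STORE R4, [40] → M[40]=-1
halt.

-1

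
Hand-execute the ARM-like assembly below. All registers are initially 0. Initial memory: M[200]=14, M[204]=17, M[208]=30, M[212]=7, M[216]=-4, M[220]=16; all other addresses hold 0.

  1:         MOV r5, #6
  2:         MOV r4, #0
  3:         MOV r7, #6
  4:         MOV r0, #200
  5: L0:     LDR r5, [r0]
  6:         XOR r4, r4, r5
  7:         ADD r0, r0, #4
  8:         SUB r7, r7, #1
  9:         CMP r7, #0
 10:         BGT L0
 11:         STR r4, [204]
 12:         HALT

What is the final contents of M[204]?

-22

r5=6
r4=0
r7=6
r0=200
r5=M[200]=14
r4=0^14=14
r0=200+4=204
r7=6-1=5
CMP r7, #0  (cmp 5,0)
BGT L0: taken
r5=M[204]=17
r4=14^17=31
r0=204+4=208
r7=5-1=4
CMP r7, #0  (cmp 4,0)
BGT L0: taken
r5=M[208]=30
r4=31^30=1
r0=208+4=212
r7=4-1=3
CMP r7, #0  (cmp 3,0)
BGT L0: taken
r5=M[212]=7
r4=1^7=6
r0=212+4=216
r7=3-1=2
CMP r7, #0  (cmp 2,0)
BGT L0: taken
r5=M[216]=-4
r4=6^(-4)=-6
r0=216+4=220
r7=2-1=1
CMP r7, #0  (cmp 1,0)
BGT L0: taken
r5=M[220]=16
r4=(-6)^16=-22
r0=220+4=224
r7=1-1=0
CMP r7, #0  (cmp 0,0)
BGT L0: not taken
STR r4, [204] → M[204]=-22
halt.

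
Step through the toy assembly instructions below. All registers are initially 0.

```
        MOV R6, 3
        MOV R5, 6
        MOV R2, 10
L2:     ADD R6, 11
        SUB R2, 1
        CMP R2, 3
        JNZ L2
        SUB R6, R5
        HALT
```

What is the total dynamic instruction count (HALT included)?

33

R6=3
R5=6
R2=10
R6=3+11=14
R2=10-1=9
CMP R2, 3  (cmp 9,3)
JNZ L2: taken
R6=14+11=25
R2=9-1=8
CMP R2, 3  (cmp 8,3)
JNZ L2: taken
R6=25+11=36
R2=8-1=7
CMP R2, 3  (cmp 7,3)
JNZ L2: taken
R6=36+11=47
R2=7-1=6
CMP R2, 3  (cmp 6,3)
JNZ L2: taken
R6=47+11=58
R2=6-1=5
CMP R2, 3  (cmp 5,3)
JNZ L2: taken
R6=58+11=69
R2=5-1=4
CMP R2, 3  (cmp 4,3)
JNZ L2: taken
R6=69+11=80
R2=4-1=3
CMP R2, 3  (cmp 3,3)
JNZ L2: not taken
R6=80-6=74
halt.
Total executed instructions: 33.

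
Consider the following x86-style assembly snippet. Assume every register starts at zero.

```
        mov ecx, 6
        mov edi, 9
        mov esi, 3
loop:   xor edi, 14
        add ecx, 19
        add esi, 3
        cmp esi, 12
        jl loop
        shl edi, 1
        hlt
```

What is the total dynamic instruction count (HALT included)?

after mov ecx, 6: ecx=6
after mov edi, 9: edi=9
after mov esi, 3: esi=3
after xor edi, 14: edi=9^14=7
after add ecx, 19: ecx=6+19=25
after add esi, 3: esi=3+3=6
cmp esi, 12  (cmp 6,12)
jl loop: taken
after xor edi, 14: edi=7^14=9
after add ecx, 19: ecx=25+19=44
after add esi, 3: esi=6+3=9
cmp esi, 12  (cmp 9,12)
jl loop: taken
after xor edi, 14: edi=9^14=7
after add ecx, 19: ecx=44+19=63
after add esi, 3: esi=9+3=12
cmp esi, 12  (cmp 12,12)
jl loop: not taken
after shl edi, 1: edi=7<<1=14
halt.
Total executed instructions: 20.

20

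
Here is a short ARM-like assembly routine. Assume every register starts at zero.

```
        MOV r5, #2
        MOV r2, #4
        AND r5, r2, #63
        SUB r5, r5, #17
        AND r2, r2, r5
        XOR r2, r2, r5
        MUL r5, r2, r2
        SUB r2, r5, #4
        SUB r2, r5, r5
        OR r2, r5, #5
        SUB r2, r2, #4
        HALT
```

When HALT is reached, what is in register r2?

169

r5=2
r2=4
r5=4&63=4
r5=4-17=-13
r2=4&(-13)=0
r2=0^(-13)=-13
r5=(-13)*(-13)=169
r2=169-4=165
r2=169-169=0
r2=169|5=173
r2=173-4=169
halt.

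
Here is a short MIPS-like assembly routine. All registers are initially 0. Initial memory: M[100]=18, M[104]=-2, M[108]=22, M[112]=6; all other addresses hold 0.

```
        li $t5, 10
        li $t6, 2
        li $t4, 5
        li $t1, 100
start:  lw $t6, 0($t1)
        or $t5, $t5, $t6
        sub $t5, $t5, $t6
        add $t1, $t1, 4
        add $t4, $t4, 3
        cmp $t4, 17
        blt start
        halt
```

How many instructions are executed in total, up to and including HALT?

after li $t5, 10: $t5=10
after li $t6, 2: $t6=2
after li $t4, 5: $t4=5
after li $t1, 100: $t1=100
after lw $t6, 0($t1): $t6=M[100]=18
after or $t5, $t5, $t6: $t5=10|18=26
after sub $t5, $t5, $t6: $t5=26-18=8
after add $t1, $t1, 4: $t1=100+4=104
after add $t4, $t4, 3: $t4=5+3=8
cmp $t4, 17  (cmp 8,17)
blt start: taken
after lw $t6, 0($t1): $t6=M[104]=-2
after or $t5, $t5, $t6: $t5=8|(-2)=-2
after sub $t5, $t5, $t6: $t5=(-2)-(-2)=0
after add $t1, $t1, 4: $t1=104+4=108
after add $t4, $t4, 3: $t4=8+3=11
cmp $t4, 17  (cmp 11,17)
blt start: taken
after lw $t6, 0($t1): $t6=M[108]=22
after or $t5, $t5, $t6: $t5=0|22=22
after sub $t5, $t5, $t6: $t5=22-22=0
after add $t1, $t1, 4: $t1=108+4=112
after add $t4, $t4, 3: $t4=11+3=14
cmp $t4, 17  (cmp 14,17)
blt start: taken
after lw $t6, 0($t1): $t6=M[112]=6
after or $t5, $t5, $t6: $t5=0|6=6
after sub $t5, $t5, $t6: $t5=6-6=0
after add $t1, $t1, 4: $t1=112+4=116
after add $t4, $t4, 3: $t4=14+3=17
cmp $t4, 17  (cmp 17,17)
blt start: not taken
halt.
Total executed instructions: 33.

33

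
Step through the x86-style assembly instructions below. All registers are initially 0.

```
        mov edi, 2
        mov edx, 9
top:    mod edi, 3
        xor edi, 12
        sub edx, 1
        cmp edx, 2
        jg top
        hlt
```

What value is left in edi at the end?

after mov edi, 2: edi=2
after mov edx, 9: edx=9
after mod edi, 3: edi=2%3=2
after xor edi, 12: edi=2^12=14
after sub edx, 1: edx=9-1=8
cmp edx, 2  (cmp 8,2)
jg top: taken
after mod edi, 3: edi=14%3=2
after xor edi, 12: edi=2^12=14
after sub edx, 1: edx=8-1=7
cmp edx, 2  (cmp 7,2)
jg top: taken
after mod edi, 3: edi=14%3=2
after xor edi, 12: edi=2^12=14
after sub edx, 1: edx=7-1=6
cmp edx, 2  (cmp 6,2)
jg top: taken
after mod edi, 3: edi=14%3=2
after xor edi, 12: edi=2^12=14
after sub edx, 1: edx=6-1=5
cmp edx, 2  (cmp 5,2)
jg top: taken
after mod edi, 3: edi=14%3=2
after xor edi, 12: edi=2^12=14
after sub edx, 1: edx=5-1=4
cmp edx, 2  (cmp 4,2)
jg top: taken
after mod edi, 3: edi=14%3=2
after xor edi, 12: edi=2^12=14
after sub edx, 1: edx=4-1=3
cmp edx, 2  (cmp 3,2)
jg top: taken
after mod edi, 3: edi=14%3=2
after xor edi, 12: edi=2^12=14
after sub edx, 1: edx=3-1=2
cmp edx, 2  (cmp 2,2)
jg top: not taken
halt.

14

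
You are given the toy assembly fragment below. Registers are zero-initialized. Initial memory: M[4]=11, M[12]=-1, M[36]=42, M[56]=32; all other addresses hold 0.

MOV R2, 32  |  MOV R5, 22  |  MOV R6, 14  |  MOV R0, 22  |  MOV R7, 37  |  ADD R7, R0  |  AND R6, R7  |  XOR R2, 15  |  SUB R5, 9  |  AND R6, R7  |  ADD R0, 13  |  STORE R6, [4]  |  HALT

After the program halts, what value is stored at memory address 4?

10

MOV R2, 32 → R2=32
MOV R5, 22 → R5=22
MOV R6, 14 → R6=14
MOV R0, 22 → R0=22
MOV R7, 37 → R7=37
ADD R7, R0 → R7=37+22=59
AND R6, R7 → R6=14&59=10
XOR R2, 15 → R2=32^15=47
SUB R5, 9 → R5=22-9=13
AND R6, R7 → R6=10&59=10
ADD R0, 13 → R0=22+13=35
STORE R6, [4] → M[4]=10
halt.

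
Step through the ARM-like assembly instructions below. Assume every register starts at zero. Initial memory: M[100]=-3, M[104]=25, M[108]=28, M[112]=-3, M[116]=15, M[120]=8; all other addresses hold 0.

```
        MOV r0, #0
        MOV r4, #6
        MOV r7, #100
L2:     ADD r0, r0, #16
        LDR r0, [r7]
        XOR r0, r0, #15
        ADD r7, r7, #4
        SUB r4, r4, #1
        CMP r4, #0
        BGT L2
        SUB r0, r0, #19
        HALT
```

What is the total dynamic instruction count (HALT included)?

MOV r0, #0 → r0=0
MOV r4, #6 → r4=6
MOV r7, #100 → r7=100
ADD r0, r0, #16 → r0=0+16=16
LDR r0, [r7] → r0=M[100]=-3
XOR r0, r0, #15 → r0=(-3)^15=-14
ADD r7, r7, #4 → r7=100+4=104
SUB r4, r4, #1 → r4=6-1=5
CMP r4, #0  (cmp 5,0)
BGT L2: taken
ADD r0, r0, #16 → r0=(-14)+16=2
LDR r0, [r7] → r0=M[104]=25
XOR r0, r0, #15 → r0=25^15=22
ADD r7, r7, #4 → r7=104+4=108
SUB r4, r4, #1 → r4=5-1=4
CMP r4, #0  (cmp 4,0)
BGT L2: taken
ADD r0, r0, #16 → r0=22+16=38
LDR r0, [r7] → r0=M[108]=28
XOR r0, r0, #15 → r0=28^15=19
ADD r7, r7, #4 → r7=108+4=112
SUB r4, r4, #1 → r4=4-1=3
CMP r4, #0  (cmp 3,0)
BGT L2: taken
ADD r0, r0, #16 → r0=19+16=35
LDR r0, [r7] → r0=M[112]=-3
XOR r0, r0, #15 → r0=(-3)^15=-14
ADD r7, r7, #4 → r7=112+4=116
SUB r4, r4, #1 → r4=3-1=2
CMP r4, #0  (cmp 2,0)
BGT L2: taken
ADD r0, r0, #16 → r0=(-14)+16=2
LDR r0, [r7] → r0=M[116]=15
XOR r0, r0, #15 → r0=15^15=0
ADD r7, r7, #4 → r7=116+4=120
SUB r4, r4, #1 → r4=2-1=1
CMP r4, #0  (cmp 1,0)
BGT L2: taken
ADD r0, r0, #16 → r0=0+16=16
LDR r0, [r7] → r0=M[120]=8
XOR r0, r0, #15 → r0=8^15=7
ADD r7, r7, #4 → r7=120+4=124
SUB r4, r4, #1 → r4=1-1=0
CMP r4, #0  (cmp 0,0)
BGT L2: not taken
SUB r0, r0, #19 → r0=7-19=-12
halt.
Total executed instructions: 47.

47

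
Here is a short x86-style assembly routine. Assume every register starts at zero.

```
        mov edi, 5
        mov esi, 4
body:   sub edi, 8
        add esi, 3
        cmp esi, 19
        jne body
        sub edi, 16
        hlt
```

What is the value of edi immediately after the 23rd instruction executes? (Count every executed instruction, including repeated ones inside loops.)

-51

after mov edi, 5: edi=5
after mov esi, 4: esi=4
after sub edi, 8: edi=5-8=-3
after add esi, 3: esi=4+3=7
cmp esi, 19  (cmp 7,19)
jne body: taken
after sub edi, 8: edi=(-3)-8=-11
after add esi, 3: esi=7+3=10
cmp esi, 19  (cmp 10,19)
jne body: taken
after sub edi, 8: edi=(-11)-8=-19
after add esi, 3: esi=10+3=13
cmp esi, 19  (cmp 13,19)
jne body: taken
after sub edi, 8: edi=(-19)-8=-27
after add esi, 3: esi=13+3=16
cmp esi, 19  (cmp 16,19)
jne body: taken
after sub edi, 8: edi=(-27)-8=-35
after add esi, 3: esi=16+3=19
cmp esi, 19  (cmp 19,19)
jne body: not taken
after sub edi, 16: edi=(-35)-16=-51
After step 23: edi = -51.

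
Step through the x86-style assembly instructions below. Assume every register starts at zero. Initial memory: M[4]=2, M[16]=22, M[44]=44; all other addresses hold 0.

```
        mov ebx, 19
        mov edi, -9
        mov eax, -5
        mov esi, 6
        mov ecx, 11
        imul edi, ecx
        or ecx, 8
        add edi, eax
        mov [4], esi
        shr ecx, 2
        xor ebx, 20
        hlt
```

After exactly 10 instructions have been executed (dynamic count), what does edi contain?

mov ebx, 19 → ebx=19
mov edi, -9 → edi=-9
mov eax, -5 → eax=-5
mov esi, 6 → esi=6
mov ecx, 11 → ecx=11
imul edi, ecx → edi=(-9)*11=-99
or ecx, 8 → ecx=11|8=11
add edi, eax → edi=(-99)+(-5)=-104
mov [4], esi → M[4]=6
shr ecx, 2 → ecx=11>>2=2
After step 10: edi = -104.

-104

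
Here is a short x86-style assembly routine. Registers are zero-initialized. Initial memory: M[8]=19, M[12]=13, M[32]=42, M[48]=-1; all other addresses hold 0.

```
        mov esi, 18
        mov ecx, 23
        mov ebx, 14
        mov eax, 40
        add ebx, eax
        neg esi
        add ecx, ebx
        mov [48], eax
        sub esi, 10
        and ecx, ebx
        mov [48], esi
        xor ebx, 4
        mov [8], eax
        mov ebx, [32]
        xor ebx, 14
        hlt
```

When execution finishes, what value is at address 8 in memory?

40

mov esi, 18 → esi=18
mov ecx, 23 → ecx=23
mov ebx, 14 → ebx=14
mov eax, 40 → eax=40
add ebx, eax → ebx=14+40=54
neg esi → esi=-(18)=-18
add ecx, ebx → ecx=23+54=77
mov [48], eax → M[48]=40
sub esi, 10 → esi=(-18)-10=-28
and ecx, ebx → ecx=77&54=4
mov [48], esi → M[48]=-28
xor ebx, 4 → ebx=54^4=50
mov [8], eax → M[8]=40
mov ebx, [32] → ebx=M[32]=42
xor ebx, 14 → ebx=42^14=36
halt.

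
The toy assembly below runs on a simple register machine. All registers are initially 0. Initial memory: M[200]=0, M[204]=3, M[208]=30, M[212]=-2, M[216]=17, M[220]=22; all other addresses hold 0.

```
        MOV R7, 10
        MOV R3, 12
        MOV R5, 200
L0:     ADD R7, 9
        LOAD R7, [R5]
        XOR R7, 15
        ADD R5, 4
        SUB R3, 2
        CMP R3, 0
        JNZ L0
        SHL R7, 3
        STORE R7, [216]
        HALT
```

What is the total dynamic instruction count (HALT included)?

after MOV R7, 10: R7=10
after MOV R3, 12: R3=12
after MOV R5, 200: R5=200
after ADD R7, 9: R7=10+9=19
after LOAD R7, [R5]: R7=M[200]=0
after XOR R7, 15: R7=0^15=15
after ADD R5, 4: R5=200+4=204
after SUB R3, 2: R3=12-2=10
CMP R3, 0  (cmp 10,0)
JNZ L0: taken
after ADD R7, 9: R7=15+9=24
after LOAD R7, [R5]: R7=M[204]=3
after XOR R7, 15: R7=3^15=12
after ADD R5, 4: R5=204+4=208
after SUB R3, 2: R3=10-2=8
CMP R3, 0  (cmp 8,0)
JNZ L0: taken
after ADD R7, 9: R7=12+9=21
after LOAD R7, [R5]: R7=M[208]=30
after XOR R7, 15: R7=30^15=17
after ADD R5, 4: R5=208+4=212
after SUB R3, 2: R3=8-2=6
CMP R3, 0  (cmp 6,0)
JNZ L0: taken
after ADD R7, 9: R7=17+9=26
after LOAD R7, [R5]: R7=M[212]=-2
after XOR R7, 15: R7=(-2)^15=-15
after ADD R5, 4: R5=212+4=216
after SUB R3, 2: R3=6-2=4
CMP R3, 0  (cmp 4,0)
JNZ L0: taken
after ADD R7, 9: R7=(-15)+9=-6
after LOAD R7, [R5]: R7=M[216]=17
after XOR R7, 15: R7=17^15=30
after ADD R5, 4: R5=216+4=220
after SUB R3, 2: R3=4-2=2
CMP R3, 0  (cmp 2,0)
JNZ L0: taken
after ADD R7, 9: R7=30+9=39
after LOAD R7, [R5]: R7=M[220]=22
after XOR R7, 15: R7=22^15=25
after ADD R5, 4: R5=220+4=224
after SUB R3, 2: R3=2-2=0
CMP R3, 0  (cmp 0,0)
JNZ L0: not taken
after SHL R7, 3: R7=25<<3=200
STORE R7, [216] → M[216]=200
halt.
Total executed instructions: 48.

48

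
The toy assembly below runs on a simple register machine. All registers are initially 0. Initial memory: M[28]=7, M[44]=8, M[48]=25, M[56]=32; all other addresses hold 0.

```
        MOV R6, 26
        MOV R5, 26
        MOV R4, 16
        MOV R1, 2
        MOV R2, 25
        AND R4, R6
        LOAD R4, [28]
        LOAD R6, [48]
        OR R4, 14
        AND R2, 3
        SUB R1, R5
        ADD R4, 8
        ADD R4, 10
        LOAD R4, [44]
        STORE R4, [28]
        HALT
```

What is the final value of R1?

-24

after MOV R6, 26: R6=26
after MOV R5, 26: R5=26
after MOV R4, 16: R4=16
after MOV R1, 2: R1=2
after MOV R2, 25: R2=25
after AND R4, R6: R4=16&26=16
after LOAD R4, [28]: R4=M[28]=7
after LOAD R6, [48]: R6=M[48]=25
after OR R4, 14: R4=7|14=15
after AND R2, 3: R2=25&3=1
after SUB R1, R5: R1=2-26=-24
after ADD R4, 8: R4=15+8=23
after ADD R4, 10: R4=23+10=33
after LOAD R4, [44]: R4=M[44]=8
STORE R4, [28] → M[28]=8
halt.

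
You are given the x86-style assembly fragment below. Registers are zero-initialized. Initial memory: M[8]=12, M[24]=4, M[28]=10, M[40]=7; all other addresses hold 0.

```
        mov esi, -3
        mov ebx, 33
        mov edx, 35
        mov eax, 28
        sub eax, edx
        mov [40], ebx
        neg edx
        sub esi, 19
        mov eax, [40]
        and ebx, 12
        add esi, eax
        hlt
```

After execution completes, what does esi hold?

esi=-3
ebx=33
edx=35
eax=28
eax=28-35=-7
mov [40], ebx → M[40]=33
edx=-(35)=-35
esi=(-3)-19=-22
eax=M[40]=33
ebx=33&12=0
esi=(-22)+33=11
halt.

11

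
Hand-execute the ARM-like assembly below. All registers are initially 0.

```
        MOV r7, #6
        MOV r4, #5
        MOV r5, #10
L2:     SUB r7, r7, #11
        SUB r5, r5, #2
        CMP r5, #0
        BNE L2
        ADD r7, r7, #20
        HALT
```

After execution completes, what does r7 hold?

-29

r7=6
r4=5
r5=10
r7=6-11=-5
r5=10-2=8
CMP r5, #0  (cmp 8,0)
BNE L2: taken
r7=(-5)-11=-16
r5=8-2=6
CMP r5, #0  (cmp 6,0)
BNE L2: taken
r7=(-16)-11=-27
r5=6-2=4
CMP r5, #0  (cmp 4,0)
BNE L2: taken
r7=(-27)-11=-38
r5=4-2=2
CMP r5, #0  (cmp 2,0)
BNE L2: taken
r7=(-38)-11=-49
r5=2-2=0
CMP r5, #0  (cmp 0,0)
BNE L2: not taken
r7=(-49)+20=-29
halt.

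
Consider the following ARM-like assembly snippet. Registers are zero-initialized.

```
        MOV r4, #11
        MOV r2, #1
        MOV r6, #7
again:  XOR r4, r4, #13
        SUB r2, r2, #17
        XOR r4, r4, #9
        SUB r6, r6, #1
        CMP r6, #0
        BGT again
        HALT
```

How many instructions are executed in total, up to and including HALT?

46

MOV r4, #11 → r4=11
MOV r2, #1 → r2=1
MOV r6, #7 → r6=7
XOR r4, r4, #13 → r4=11^13=6
SUB r2, r2, #17 → r2=1-17=-16
XOR r4, r4, #9 → r4=6^9=15
SUB r6, r6, #1 → r6=7-1=6
CMP r6, #0  (cmp 6,0)
BGT again: taken
XOR r4, r4, #13 → r4=15^13=2
SUB r2, r2, #17 → r2=(-16)-17=-33
XOR r4, r4, #9 → r4=2^9=11
SUB r6, r6, #1 → r6=6-1=5
CMP r6, #0  (cmp 5,0)
BGT again: taken
XOR r4, r4, #13 → r4=11^13=6
SUB r2, r2, #17 → r2=(-33)-17=-50
XOR r4, r4, #9 → r4=6^9=15
SUB r6, r6, #1 → r6=5-1=4
CMP r6, #0  (cmp 4,0)
BGT again: taken
XOR r4, r4, #13 → r4=15^13=2
SUB r2, r2, #17 → r2=(-50)-17=-67
XOR r4, r4, #9 → r4=2^9=11
SUB r6, r6, #1 → r6=4-1=3
CMP r6, #0  (cmp 3,0)
BGT again: taken
XOR r4, r4, #13 → r4=11^13=6
SUB r2, r2, #17 → r2=(-67)-17=-84
XOR r4, r4, #9 → r4=6^9=15
SUB r6, r6, #1 → r6=3-1=2
CMP r6, #0  (cmp 2,0)
BGT again: taken
XOR r4, r4, #13 → r4=15^13=2
SUB r2, r2, #17 → r2=(-84)-17=-101
XOR r4, r4, #9 → r4=2^9=11
SUB r6, r6, #1 → r6=2-1=1
CMP r6, #0  (cmp 1,0)
BGT again: taken
XOR r4, r4, #13 → r4=11^13=6
SUB r2, r2, #17 → r2=(-101)-17=-118
XOR r4, r4, #9 → r4=6^9=15
SUB r6, r6, #1 → r6=1-1=0
CMP r6, #0  (cmp 0,0)
BGT again: not taken
halt.
Total executed instructions: 46.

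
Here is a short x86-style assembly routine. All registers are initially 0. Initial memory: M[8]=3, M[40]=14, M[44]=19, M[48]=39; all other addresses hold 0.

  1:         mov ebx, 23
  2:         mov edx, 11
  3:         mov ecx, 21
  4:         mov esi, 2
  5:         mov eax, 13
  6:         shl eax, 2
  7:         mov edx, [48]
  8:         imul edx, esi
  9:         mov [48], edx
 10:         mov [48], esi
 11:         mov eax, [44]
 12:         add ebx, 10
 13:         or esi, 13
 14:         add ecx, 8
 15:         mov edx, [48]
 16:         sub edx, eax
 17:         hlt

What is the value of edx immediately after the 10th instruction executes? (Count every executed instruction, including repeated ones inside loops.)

78

mov ebx, 23 → ebx=23
mov edx, 11 → edx=11
mov ecx, 21 → ecx=21
mov esi, 2 → esi=2
mov eax, 13 → eax=13
shl eax, 2 → eax=13<<2=52
mov edx, [48] → edx=M[48]=39
imul edx, esi → edx=39*2=78
mov [48], edx → M[48]=78
mov [48], esi → M[48]=2
After step 10: edx = 78.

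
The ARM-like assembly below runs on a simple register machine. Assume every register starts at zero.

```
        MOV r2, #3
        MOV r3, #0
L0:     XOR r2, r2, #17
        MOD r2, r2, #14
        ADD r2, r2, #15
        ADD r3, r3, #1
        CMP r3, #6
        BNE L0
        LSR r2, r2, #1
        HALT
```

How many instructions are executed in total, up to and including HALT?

40

r2=3
r3=0
r2=3^17=18
r2=18%14=4
r2=4+15=19
r3=0+1=1
CMP r3, #6  (cmp 1,6)
BNE L0: taken
r2=19^17=2
r2=2%14=2
r2=2+15=17
r3=1+1=2
CMP r3, #6  (cmp 2,6)
BNE L0: taken
r2=17^17=0
r2=0%14=0
r2=0+15=15
r3=2+1=3
CMP r3, #6  (cmp 3,6)
BNE L0: taken
r2=15^17=30
r2=30%14=2
r2=2+15=17
r3=3+1=4
CMP r3, #6  (cmp 4,6)
BNE L0: taken
r2=17^17=0
r2=0%14=0
r2=0+15=15
r3=4+1=5
CMP r3, #6  (cmp 5,6)
BNE L0: taken
r2=15^17=30
r2=30%14=2
r2=2+15=17
r3=5+1=6
CMP r3, #6  (cmp 6,6)
BNE L0: not taken
r2=17>>1=8
halt.
Total executed instructions: 40.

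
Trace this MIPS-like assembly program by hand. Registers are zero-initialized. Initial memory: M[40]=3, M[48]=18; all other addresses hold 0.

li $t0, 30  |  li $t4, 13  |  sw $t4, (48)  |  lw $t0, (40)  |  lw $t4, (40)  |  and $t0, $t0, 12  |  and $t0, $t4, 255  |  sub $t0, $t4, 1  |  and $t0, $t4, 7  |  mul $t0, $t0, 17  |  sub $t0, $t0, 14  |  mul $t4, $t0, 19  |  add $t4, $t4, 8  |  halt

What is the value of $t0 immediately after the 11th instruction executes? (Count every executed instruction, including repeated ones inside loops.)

li $t0, 30 → $t0=30
li $t4, 13 → $t4=13
sw $t4, (48) → M[48]=13
lw $t0, (40) → $t0=M[40]=3
lw $t4, (40) → $t4=M[40]=3
and $t0, $t0, 12 → $t0=3&12=0
and $t0, $t4, 255 → $t0=3&255=3
sub $t0, $t4, 1 → $t0=3-1=2
and $t0, $t4, 7 → $t0=3&7=3
mul $t0, $t0, 17 → $t0=3*17=51
sub $t0, $t0, 14 → $t0=51-14=37
After step 11: $t0 = 37.

37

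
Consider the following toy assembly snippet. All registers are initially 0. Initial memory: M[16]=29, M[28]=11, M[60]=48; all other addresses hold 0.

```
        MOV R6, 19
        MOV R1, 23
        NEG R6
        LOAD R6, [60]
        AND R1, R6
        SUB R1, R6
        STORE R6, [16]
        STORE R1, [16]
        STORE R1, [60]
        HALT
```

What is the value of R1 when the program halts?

MOV R6, 19 → R6=19
MOV R1, 23 → R1=23
NEG R6 → R6=-(19)=-19
LOAD R6, [60] → R6=M[60]=48
AND R1, R6 → R1=23&48=16
SUB R1, R6 → R1=16-48=-32
STORE R6, [16] → M[16]=48
STORE R1, [16] → M[16]=-32
STORE R1, [60] → M[60]=-32
halt.

-32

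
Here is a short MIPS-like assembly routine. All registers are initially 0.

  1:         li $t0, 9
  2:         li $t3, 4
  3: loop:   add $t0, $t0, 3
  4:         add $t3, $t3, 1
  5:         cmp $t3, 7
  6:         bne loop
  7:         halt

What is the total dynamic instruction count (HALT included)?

li $t0, 9 → $t0=9
li $t3, 4 → $t3=4
add $t0, $t0, 3 → $t0=9+3=12
add $t3, $t3, 1 → $t3=4+1=5
cmp $t3, 7  (cmp 5,7)
bne loop: taken
add $t0, $t0, 3 → $t0=12+3=15
add $t3, $t3, 1 → $t3=5+1=6
cmp $t3, 7  (cmp 6,7)
bne loop: taken
add $t0, $t0, 3 → $t0=15+3=18
add $t3, $t3, 1 → $t3=6+1=7
cmp $t3, 7  (cmp 7,7)
bne loop: not taken
halt.
Total executed instructions: 15.

15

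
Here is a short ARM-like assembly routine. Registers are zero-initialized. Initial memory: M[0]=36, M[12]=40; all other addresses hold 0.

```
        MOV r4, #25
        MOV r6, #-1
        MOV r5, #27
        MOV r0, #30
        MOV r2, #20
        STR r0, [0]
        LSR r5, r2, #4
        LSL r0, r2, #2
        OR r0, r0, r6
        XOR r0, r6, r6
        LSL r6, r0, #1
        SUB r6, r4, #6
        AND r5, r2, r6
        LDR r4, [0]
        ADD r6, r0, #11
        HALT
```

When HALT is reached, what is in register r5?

16

r4=25
r6=-1
r5=27
r0=30
r2=20
STR r0, [0] → M[0]=30
r5=20>>4=1
r0=20<<2=80
r0=80|(-1)=-1
r0=(-1)^(-1)=0
r6=0<<1=0
r6=25-6=19
r5=20&19=16
r4=M[0]=30
r6=0+11=11
halt.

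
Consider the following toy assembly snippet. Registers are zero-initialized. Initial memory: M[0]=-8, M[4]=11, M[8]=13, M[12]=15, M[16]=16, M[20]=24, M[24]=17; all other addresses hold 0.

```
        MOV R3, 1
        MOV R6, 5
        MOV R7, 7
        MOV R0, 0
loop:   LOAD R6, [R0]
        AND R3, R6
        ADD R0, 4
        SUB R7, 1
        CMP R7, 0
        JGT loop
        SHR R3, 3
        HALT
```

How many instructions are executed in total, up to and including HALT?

48

MOV R3, 1 → R3=1
MOV R6, 5 → R6=5
MOV R7, 7 → R7=7
MOV R0, 0 → R0=0
LOAD R6, [R0] → R6=M[0]=-8
AND R3, R6 → R3=1&(-8)=0
ADD R0, 4 → R0=0+4=4
SUB R7, 1 → R7=7-1=6
CMP R7, 0  (cmp 6,0)
JGT loop: taken
LOAD R6, [R0] → R6=M[4]=11
AND R3, R6 → R3=0&11=0
ADD R0, 4 → R0=4+4=8
SUB R7, 1 → R7=6-1=5
CMP R7, 0  (cmp 5,0)
JGT loop: taken
LOAD R6, [R0] → R6=M[8]=13
AND R3, R6 → R3=0&13=0
ADD R0, 4 → R0=8+4=12
SUB R7, 1 → R7=5-1=4
CMP R7, 0  (cmp 4,0)
JGT loop: taken
LOAD R6, [R0] → R6=M[12]=15
AND R3, R6 → R3=0&15=0
ADD R0, 4 → R0=12+4=16
SUB R7, 1 → R7=4-1=3
CMP R7, 0  (cmp 3,0)
JGT loop: taken
LOAD R6, [R0] → R6=M[16]=16
AND R3, R6 → R3=0&16=0
ADD R0, 4 → R0=16+4=20
SUB R7, 1 → R7=3-1=2
CMP R7, 0  (cmp 2,0)
JGT loop: taken
LOAD R6, [R0] → R6=M[20]=24
AND R3, R6 → R3=0&24=0
ADD R0, 4 → R0=20+4=24
SUB R7, 1 → R7=2-1=1
CMP R7, 0  (cmp 1,0)
JGT loop: taken
LOAD R6, [R0] → R6=M[24]=17
AND R3, R6 → R3=0&17=0
ADD R0, 4 → R0=24+4=28
SUB R7, 1 → R7=1-1=0
CMP R7, 0  (cmp 0,0)
JGT loop: not taken
SHR R3, 3 → R3=0>>3=0
halt.
Total executed instructions: 48.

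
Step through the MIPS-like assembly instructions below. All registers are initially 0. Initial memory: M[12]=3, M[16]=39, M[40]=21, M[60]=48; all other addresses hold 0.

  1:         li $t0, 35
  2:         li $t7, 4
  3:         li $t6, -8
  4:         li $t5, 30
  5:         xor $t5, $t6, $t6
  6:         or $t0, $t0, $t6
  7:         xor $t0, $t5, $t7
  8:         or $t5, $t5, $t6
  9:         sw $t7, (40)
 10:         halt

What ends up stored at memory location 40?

4

$t0=35
$t7=4
$t6=-8
$t5=30
$t5=(-8)^(-8)=0
$t0=35|(-8)=-5
$t0=0^4=4
$t5=0|(-8)=-8
sw $t7, (40) → M[40]=4
halt.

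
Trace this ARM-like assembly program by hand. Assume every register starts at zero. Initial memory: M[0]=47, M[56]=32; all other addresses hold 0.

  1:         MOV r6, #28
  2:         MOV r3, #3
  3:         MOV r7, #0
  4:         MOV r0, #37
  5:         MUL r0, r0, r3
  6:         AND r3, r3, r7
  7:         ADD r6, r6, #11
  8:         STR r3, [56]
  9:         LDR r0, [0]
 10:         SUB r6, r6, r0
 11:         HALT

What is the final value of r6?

after MOV r6, #28: r6=28
after MOV r3, #3: r3=3
after MOV r7, #0: r7=0
after MOV r0, #37: r0=37
after MUL r0, r0, r3: r0=37*3=111
after AND r3, r3, r7: r3=3&0=0
after ADD r6, r6, #11: r6=28+11=39
STR r3, [56] → M[56]=0
after LDR r0, [0]: r0=M[0]=47
after SUB r6, r6, r0: r6=39-47=-8
halt.

-8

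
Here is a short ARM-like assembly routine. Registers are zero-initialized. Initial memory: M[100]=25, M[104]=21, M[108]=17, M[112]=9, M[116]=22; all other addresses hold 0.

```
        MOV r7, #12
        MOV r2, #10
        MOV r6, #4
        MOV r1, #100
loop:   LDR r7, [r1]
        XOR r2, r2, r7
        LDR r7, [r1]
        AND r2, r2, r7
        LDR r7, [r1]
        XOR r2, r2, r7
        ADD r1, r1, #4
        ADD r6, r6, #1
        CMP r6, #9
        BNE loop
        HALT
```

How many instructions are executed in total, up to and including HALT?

MOV r7, #12 → r7=12
MOV r2, #10 → r2=10
MOV r6, #4 → r6=4
MOV r1, #100 → r1=100
LDR r7, [r1] → r7=M[100]=25
XOR r2, r2, r7 → r2=10^25=19
LDR r7, [r1] → r7=M[100]=25
AND r2, r2, r7 → r2=19&25=17
LDR r7, [r1] → r7=M[100]=25
XOR r2, r2, r7 → r2=17^25=8
ADD r1, r1, #4 → r1=100+4=104
ADD r6, r6, #1 → r6=4+1=5
CMP r6, #9  (cmp 5,9)
BNE loop: taken
LDR r7, [r1] → r7=M[104]=21
XOR r2, r2, r7 → r2=8^21=29
LDR r7, [r1] → r7=M[104]=21
AND r2, r2, r7 → r2=29&21=21
LDR r7, [r1] → r7=M[104]=21
XOR r2, r2, r7 → r2=21^21=0
ADD r1, r1, #4 → r1=104+4=108
ADD r6, r6, #1 → r6=5+1=6
CMP r6, #9  (cmp 6,9)
BNE loop: taken
LDR r7, [r1] → r7=M[108]=17
XOR r2, r2, r7 → r2=0^17=17
LDR r7, [r1] → r7=M[108]=17
AND r2, r2, r7 → r2=17&17=17
LDR r7, [r1] → r7=M[108]=17
XOR r2, r2, r7 → r2=17^17=0
ADD r1, r1, #4 → r1=108+4=112
ADD r6, r6, #1 → r6=6+1=7
CMP r6, #9  (cmp 7,9)
BNE loop: taken
LDR r7, [r1] → r7=M[112]=9
XOR r2, r2, r7 → r2=0^9=9
LDR r7, [r1] → r7=M[112]=9
AND r2, r2, r7 → r2=9&9=9
LDR r7, [r1] → r7=M[112]=9
XOR r2, r2, r7 → r2=9^9=0
ADD r1, r1, #4 → r1=112+4=116
ADD r6, r6, #1 → r6=7+1=8
CMP r6, #9  (cmp 8,9)
BNE loop: taken
LDR r7, [r1] → r7=M[116]=22
XOR r2, r2, r7 → r2=0^22=22
LDR r7, [r1] → r7=M[116]=22
AND r2, r2, r7 → r2=22&22=22
LDR r7, [r1] → r7=M[116]=22
XOR r2, r2, r7 → r2=22^22=0
ADD r1, r1, #4 → r1=116+4=120
ADD r6, r6, #1 → r6=8+1=9
CMP r6, #9  (cmp 9,9)
BNE loop: not taken
halt.
Total executed instructions: 55.

55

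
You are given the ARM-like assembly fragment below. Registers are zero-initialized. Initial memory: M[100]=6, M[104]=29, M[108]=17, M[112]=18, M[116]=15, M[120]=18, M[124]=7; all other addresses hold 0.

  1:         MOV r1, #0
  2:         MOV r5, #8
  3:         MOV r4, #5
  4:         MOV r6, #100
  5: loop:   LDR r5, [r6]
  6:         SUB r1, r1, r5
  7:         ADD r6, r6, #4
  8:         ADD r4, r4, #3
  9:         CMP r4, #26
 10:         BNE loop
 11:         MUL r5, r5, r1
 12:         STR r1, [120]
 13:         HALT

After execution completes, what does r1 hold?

-110

r1=0
r5=8
r4=5
r6=100
r5=M[100]=6
r1=0-6=-6
r6=100+4=104
r4=5+3=8
CMP r4, #26  (cmp 8,26)
BNE loop: taken
r5=M[104]=29
r1=(-6)-29=-35
r6=104+4=108
r4=8+3=11
CMP r4, #26  (cmp 11,26)
BNE loop: taken
r5=M[108]=17
r1=(-35)-17=-52
r6=108+4=112
r4=11+3=14
CMP r4, #26  (cmp 14,26)
BNE loop: taken
r5=M[112]=18
r1=(-52)-18=-70
r6=112+4=116
r4=14+3=17
CMP r4, #26  (cmp 17,26)
BNE loop: taken
r5=M[116]=15
r1=(-70)-15=-85
r6=116+4=120
r4=17+3=20
CMP r4, #26  (cmp 20,26)
BNE loop: taken
r5=M[120]=18
r1=(-85)-18=-103
r6=120+4=124
r4=20+3=23
CMP r4, #26  (cmp 23,26)
BNE loop: taken
r5=M[124]=7
r1=(-103)-7=-110
r6=124+4=128
r4=23+3=26
CMP r4, #26  (cmp 26,26)
BNE loop: not taken
r5=7*(-110)=-770
STR r1, [120] → M[120]=-110
halt.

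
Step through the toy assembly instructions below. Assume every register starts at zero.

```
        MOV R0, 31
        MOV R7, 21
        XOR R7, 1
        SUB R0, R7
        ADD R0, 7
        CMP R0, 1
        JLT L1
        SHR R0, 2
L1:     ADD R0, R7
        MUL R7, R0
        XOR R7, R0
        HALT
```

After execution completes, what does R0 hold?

24

MOV R0, 31 → R0=31
MOV R7, 21 → R7=21
XOR R7, 1 → R7=21^1=20
SUB R0, R7 → R0=31-20=11
ADD R0, 7 → R0=11+7=18
CMP R0, 1  (cmp 18,1)
JLT L1: not taken
SHR R0, 2 → R0=18>>2=4
ADD R0, R7 → R0=4+20=24
MUL R7, R0 → R7=20*24=480
XOR R7, R0 → R7=480^24=504
halt.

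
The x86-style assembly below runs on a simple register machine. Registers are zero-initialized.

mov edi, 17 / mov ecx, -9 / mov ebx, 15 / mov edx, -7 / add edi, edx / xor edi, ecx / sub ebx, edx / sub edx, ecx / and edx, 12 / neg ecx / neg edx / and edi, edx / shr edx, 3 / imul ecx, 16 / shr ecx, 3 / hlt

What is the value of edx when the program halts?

0

edi=17
ecx=-9
ebx=15
edx=-7
edi=17+(-7)=10
edi=10^(-9)=-3
ebx=15-(-7)=22
edx=(-7)-(-9)=2
edx=2&12=0
ecx=-(-9)=9
edx=-(0)=0
edi=(-3)&0=0
edx=0>>3=0
ecx=9*16=144
ecx=144>>3=18
halt.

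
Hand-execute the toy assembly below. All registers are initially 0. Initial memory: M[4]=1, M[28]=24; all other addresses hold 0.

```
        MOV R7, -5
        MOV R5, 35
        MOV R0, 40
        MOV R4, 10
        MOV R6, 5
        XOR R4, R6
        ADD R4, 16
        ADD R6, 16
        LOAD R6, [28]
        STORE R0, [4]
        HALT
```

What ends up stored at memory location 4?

MOV R7, -5 → R7=-5
MOV R5, 35 → R5=35
MOV R0, 40 → R0=40
MOV R4, 10 → R4=10
MOV R6, 5 → R6=5
XOR R4, R6 → R4=10^5=15
ADD R4, 16 → R4=15+16=31
ADD R6, 16 → R6=5+16=21
LOAD R6, [28] → R6=M[28]=24
STORE R0, [4] → M[4]=40
halt.

40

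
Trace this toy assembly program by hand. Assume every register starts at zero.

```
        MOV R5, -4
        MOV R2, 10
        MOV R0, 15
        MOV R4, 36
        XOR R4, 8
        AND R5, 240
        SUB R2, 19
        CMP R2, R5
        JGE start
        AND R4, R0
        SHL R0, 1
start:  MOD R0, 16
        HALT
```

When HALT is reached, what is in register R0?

R5=-4
R2=10
R0=15
R4=36
R4=36^8=44
R5=(-4)&240=240
R2=10-19=-9
CMP R2, R5  (cmp -9,240)
JGE start: not taken
R4=44&15=12
R0=15<<1=30
R0=30%16=14
halt.

14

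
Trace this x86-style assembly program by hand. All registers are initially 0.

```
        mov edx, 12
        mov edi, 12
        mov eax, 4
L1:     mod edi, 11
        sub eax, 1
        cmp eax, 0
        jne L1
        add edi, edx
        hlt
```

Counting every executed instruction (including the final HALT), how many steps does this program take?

21

mov edx, 12 → edx=12
mov edi, 12 → edi=12
mov eax, 4 → eax=4
mod edi, 11 → edi=12%11=1
sub eax, 1 → eax=4-1=3
cmp eax, 0  (cmp 3,0)
jne L1: taken
mod edi, 11 → edi=1%11=1
sub eax, 1 → eax=3-1=2
cmp eax, 0  (cmp 2,0)
jne L1: taken
mod edi, 11 → edi=1%11=1
sub eax, 1 → eax=2-1=1
cmp eax, 0  (cmp 1,0)
jne L1: taken
mod edi, 11 → edi=1%11=1
sub eax, 1 → eax=1-1=0
cmp eax, 0  (cmp 0,0)
jne L1: not taken
add edi, edx → edi=1+12=13
halt.
Total executed instructions: 21.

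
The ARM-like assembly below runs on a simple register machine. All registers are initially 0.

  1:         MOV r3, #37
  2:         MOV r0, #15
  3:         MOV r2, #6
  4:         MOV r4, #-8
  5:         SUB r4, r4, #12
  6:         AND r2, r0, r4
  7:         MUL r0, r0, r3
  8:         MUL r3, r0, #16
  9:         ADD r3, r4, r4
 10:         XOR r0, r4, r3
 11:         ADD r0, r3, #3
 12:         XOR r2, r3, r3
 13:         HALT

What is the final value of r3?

after MOV r3, #37: r3=37
after MOV r0, #15: r0=15
after MOV r2, #6: r2=6
after MOV r4, #-8: r4=-8
after SUB r4, r4, #12: r4=(-8)-12=-20
after AND r2, r0, r4: r2=15&(-20)=12
after MUL r0, r0, r3: r0=15*37=555
after MUL r3, r0, #16: r3=555*16=8880
after ADD r3, r4, r4: r3=(-20)+(-20)=-40
after XOR r0, r4, r3: r0=(-20)^(-40)=52
after ADD r0, r3, #3: r0=(-40)+3=-37
after XOR r2, r3, r3: r2=(-40)^(-40)=0
halt.

-40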